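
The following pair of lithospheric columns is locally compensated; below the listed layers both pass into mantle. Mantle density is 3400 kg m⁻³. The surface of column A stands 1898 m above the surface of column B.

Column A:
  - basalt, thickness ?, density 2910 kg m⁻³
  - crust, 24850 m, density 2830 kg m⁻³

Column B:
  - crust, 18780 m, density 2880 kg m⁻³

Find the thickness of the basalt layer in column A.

Take the compensation level at the base of the deeper column (depth z_c below the surface of column A) and equate Σ ρ_i t_i down to z_c; mantle fills any gap and the z_c terms cancel.
Column A: x×2910 + 24850×2830 + (z_c − 24850 − x)×3400
Column B: 1898×0 + 18780×2880 + (z_c − 1898 − 18780)×3400
The z_c×3400 term appears on both sides and cancels. Collect the known terms of each column as K = Σ(ρt)_known − 3400 × (depth of known layers): K_A = 70325500 − 3400×24850 = −14164500; K_B = 54086400 − 3400×(1898 + 18780) = −16218800.
Balance: K_A − x×(3400 − 2910) = K_B, so x = (K_A − K_B)/(3400 − 2910) = 2054300/490 = 4190 m.

4190 m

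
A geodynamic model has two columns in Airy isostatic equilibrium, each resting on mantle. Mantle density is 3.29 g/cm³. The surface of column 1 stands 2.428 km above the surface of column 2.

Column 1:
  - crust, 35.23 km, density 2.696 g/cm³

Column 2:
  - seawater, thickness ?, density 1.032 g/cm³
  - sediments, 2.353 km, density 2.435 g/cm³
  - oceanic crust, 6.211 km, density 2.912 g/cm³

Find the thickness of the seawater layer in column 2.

Take the compensation level at the base of the deeper column (depth z_c below the surface of column 1) and equate Σ ρ_i t_i down to z_c; mantle fills any gap and the z_c terms cancel.
Column 1: 35.23×2.696 + (z_c − 35.23)×3.29
Column 2: 2.428×0 + x×1.032 + 2.353×2.435 + 6.211×2.912 + (z_c − 2.428 − 8.564 − x)×3.29
The z_c×3.29 term appears on both sides and cancels. Collect the known terms of each column as K = Σ(ρt)_known − 3.29 × (depth of known layers): K_1 = 94.98008 − 3.29×35.23 = −20.92662; K_2 = 23.815987 − 3.29×(2.428 + 8.564) = −12.347693.
Balance: K_1 = K_2 − x×(3.29 − 1.032), so x = (K_2 − K_1)/(3.29 − 1.032) = 8.57893/2.258 = 3.8 km.

3.8 km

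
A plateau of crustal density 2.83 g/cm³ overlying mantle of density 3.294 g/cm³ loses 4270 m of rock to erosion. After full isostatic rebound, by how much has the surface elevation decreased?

Rebound u = e ρ_c/ρ_m = 4270 m × 2.83/3.294 = 3669 m.
Net surface drop = e − u = 4270 m − 3669 m = e (ρ_m − ρ_c)/ρ_m = 601 m.

601 m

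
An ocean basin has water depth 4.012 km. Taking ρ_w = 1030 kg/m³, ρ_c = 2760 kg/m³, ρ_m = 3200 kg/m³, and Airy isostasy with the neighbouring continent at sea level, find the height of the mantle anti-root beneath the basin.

Equating mass per unit area of the two columns: replacing crust with seawater at the top is compensated by replacing crust with mantle at the base: d (ρ_c − ρ_w) = a (ρ_m − ρ_c).
a = d (ρ_c − ρ_w)/(ρ_m − ρ_c) = 4.012 km × 1730/440 = 15.8 km.

15.8 km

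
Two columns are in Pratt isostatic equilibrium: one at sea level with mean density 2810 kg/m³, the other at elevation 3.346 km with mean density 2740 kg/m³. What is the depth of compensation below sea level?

ρ_ref D = ρ (D + h) → D (ρ_ref − ρ) = ρ h.
D = ρ h/(ρ_ref − ρ) = 2740 × 3.346 km/(2810 − 2740) = 131 km.

131 km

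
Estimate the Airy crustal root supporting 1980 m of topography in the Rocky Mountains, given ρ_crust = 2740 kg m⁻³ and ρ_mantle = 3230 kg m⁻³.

11100 m

In Airy isostatic equilibrium: the weight of the topography is balanced by the buoyancy of the root, ρ_c h = (ρ_m − ρ_c) r.
r = h · ρ_c / (ρ_m − ρ_c) = 1980 m × 2740 / (3230 − 2740) = 11100 m.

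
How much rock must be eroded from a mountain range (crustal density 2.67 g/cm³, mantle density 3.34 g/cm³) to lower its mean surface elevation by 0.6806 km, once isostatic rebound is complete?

3.39 km

Net drop Δ = e − u = e − e ρ_c/ρ_m = e (ρ_m − ρ_c)/ρ_m.
e = Δ ρ_m/(ρ_m − ρ_c) = 0.6806 km × 3.34/0.67 = 3.39 km.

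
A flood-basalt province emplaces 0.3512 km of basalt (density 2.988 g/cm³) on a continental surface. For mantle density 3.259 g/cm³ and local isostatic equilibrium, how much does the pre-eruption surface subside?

Subaerial loading: s = t ρ_load / ρ_m.
s = 0.3512 km × 2.988/3.259 = 0.322 km.

0.322 km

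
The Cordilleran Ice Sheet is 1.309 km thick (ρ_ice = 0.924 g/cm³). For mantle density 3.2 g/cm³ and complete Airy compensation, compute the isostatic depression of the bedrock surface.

By Archimedes' principle applied to the lithosphere: the ice load ρ_ice t is balanced by mantle displaced below, ρ_m s.
s = t ρ_ice / ρ_m = 1.309 km × 0.924/3.2 = 0.378 km.

0.378 km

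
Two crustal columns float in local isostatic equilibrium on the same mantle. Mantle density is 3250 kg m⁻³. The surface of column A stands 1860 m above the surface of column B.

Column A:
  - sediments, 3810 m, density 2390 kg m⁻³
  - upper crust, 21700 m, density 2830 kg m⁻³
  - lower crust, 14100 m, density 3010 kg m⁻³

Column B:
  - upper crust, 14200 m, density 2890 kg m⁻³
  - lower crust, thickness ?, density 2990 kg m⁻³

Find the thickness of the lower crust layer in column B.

17800 m

Take the compensation level at the base of the deeper column (depth z_c below the surface of column A) and equate Σ ρ_i t_i down to z_c; mantle fills any gap and the z_c terms cancel.
Column A: 3810×2390 + 21700×2830 + 14100×3010 + (z_c − 39610)×3250
Column B: 1860×0 + 14200×2890 + x×2990 + (z_c − 1860 − 14200 − x)×3250
The z_c×3250 term appears on both sides and cancels. Collect the known terms of each column as K = Σ(ρt)_known − 3250 × (depth of known layers): K_A = 112957900 − 3250×39610 = −15774600; K_B = 41038000 − 3250×(1860 + 14200) = −11157000.
Balance: K_A = K_B − x×(3250 − 2990), so x = (K_B − K_A)/(3250 − 2990) = 4617600/260 = 17800 m.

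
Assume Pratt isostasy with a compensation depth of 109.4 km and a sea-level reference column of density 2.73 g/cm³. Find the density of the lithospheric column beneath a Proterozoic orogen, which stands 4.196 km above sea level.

2.63 g/cm³

Pratt balance: ρ_ref D = ρ (D + h).
ρ = ρ_ref D/(D + h) = 2.73 × 109.4 km/(109.4 km + 4.196 km) = 2.63 g/cm³.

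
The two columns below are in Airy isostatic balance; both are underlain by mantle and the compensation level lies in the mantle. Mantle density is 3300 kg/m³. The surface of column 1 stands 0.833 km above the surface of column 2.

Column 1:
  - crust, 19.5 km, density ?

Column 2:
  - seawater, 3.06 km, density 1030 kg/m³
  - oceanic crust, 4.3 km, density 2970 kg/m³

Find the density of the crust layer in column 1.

Take the compensation level at the base of the deeper column (depth z_c below the surface of column 1) and equate Σ ρ_i t_i down to z_c; mantle fills any gap and the z_c terms cancel.
Column 1: 19.5×ρ + (z_c − 19.5)×3300
Column 2: 0.833×0 + 3.06×1030 + 4.3×2970 + (z_c − 0.833 − 7.36)×3300
The z_c×3300 term appears on both sides and cancels. Collect the known terms of each column as K = Σ(ρt)_known − 3300 × (depth of known layers): K_1 = 0 − 3300×19.5 = −64350; K_2 = 15922.8 − 3300×(0.833 + 7.36) = −11114.1.
Balance: K_1 + 19.5×ρ = K_2, so ρ = (K_2 − K_1)/19.5 = 53235.9/19.5 = 2730 kg/m³.

2730 kg/m³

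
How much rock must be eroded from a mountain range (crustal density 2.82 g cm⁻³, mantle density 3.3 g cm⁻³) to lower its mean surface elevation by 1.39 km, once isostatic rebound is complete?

Net drop Δ = e − u = e − e ρ_c/ρ_m = e (ρ_m − ρ_c)/ρ_m.
e = Δ ρ_m/(ρ_m − ρ_c) = 1.39 km × 3.3/0.48 = 9.56 km.

9.56 km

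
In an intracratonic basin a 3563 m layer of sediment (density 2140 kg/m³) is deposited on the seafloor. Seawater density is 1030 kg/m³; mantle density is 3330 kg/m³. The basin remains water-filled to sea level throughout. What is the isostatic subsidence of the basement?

1720 m

Submarine loading: the sediment displaces seawater, and the subsidence is in turn flooded, so s (ρ_m − ρ_w) = t (ρ_sed − ρ_w).
s = 3563 m × (2140 − 1030) / (3330 − 1030) = 1720 m.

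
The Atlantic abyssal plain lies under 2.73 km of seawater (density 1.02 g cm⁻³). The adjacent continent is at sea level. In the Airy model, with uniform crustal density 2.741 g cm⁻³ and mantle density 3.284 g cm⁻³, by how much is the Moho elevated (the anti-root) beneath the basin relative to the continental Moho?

By Archimedes' principle applied to the lithosphere: replacing crust with seawater at the top is compensated by replacing crust with mantle at the base: d (ρ_c − ρ_w) = a (ρ_m − ρ_c).
a = d (ρ_c − ρ_w)/(ρ_m − ρ_c) = 2.73 km × 1.721/0.543 = 8.65 km.

8.65 km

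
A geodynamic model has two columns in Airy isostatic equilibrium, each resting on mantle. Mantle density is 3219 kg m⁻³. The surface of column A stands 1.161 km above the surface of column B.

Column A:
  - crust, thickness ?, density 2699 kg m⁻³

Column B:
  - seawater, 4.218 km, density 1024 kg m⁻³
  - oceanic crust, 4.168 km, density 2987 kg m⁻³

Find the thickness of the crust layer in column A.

26.9 km

Take the compensation level at the base of the deeper column (depth z_c below the surface of column A) and equate Σ ρ_i t_i down to z_c; mantle fills any gap and the z_c terms cancel.
Column A: x×2699 + (z_c − 0 − x)×3219
Column B: 1.161×0 + 4.218×1024 + 4.168×2987 + (z_c − 1.161 − 8.386)×3219
The z_c×3219 term appears on both sides and cancels. Collect the known terms of each column as K = Σ(ρt)_known − 3219 × (depth of known layers): K_A = 0 − 3219×0 = 0; K_B = 16769.048 − 3219×(1.161 + 8.386) = −13962.745.
Balance: K_A − x×(3219 − 2699) = K_B, so x = (K_A − K_B)/(3219 − 2699) = 13962.7/520 = 26.9 km.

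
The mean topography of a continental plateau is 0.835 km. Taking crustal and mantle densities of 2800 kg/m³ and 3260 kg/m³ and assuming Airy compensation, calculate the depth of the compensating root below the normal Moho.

5.08 km

By Archimedes' principle applied to the lithosphere: the weight of the topography is balanced by the buoyancy of the root, ρ_c h = (ρ_m − ρ_c) r.
r = h · ρ_c / (ρ_m − ρ_c) = 0.835 km × 2800 / (3260 − 2800) = 5.08 km.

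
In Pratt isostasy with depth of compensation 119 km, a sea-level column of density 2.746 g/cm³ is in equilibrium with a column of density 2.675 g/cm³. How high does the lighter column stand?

ρ_ref D = ρ (D + h) → h = D (ρ_ref − ρ)/ρ.
h = 119 km × (2.746 − 2.675)/2.675 = 3.16 km.

3.16 km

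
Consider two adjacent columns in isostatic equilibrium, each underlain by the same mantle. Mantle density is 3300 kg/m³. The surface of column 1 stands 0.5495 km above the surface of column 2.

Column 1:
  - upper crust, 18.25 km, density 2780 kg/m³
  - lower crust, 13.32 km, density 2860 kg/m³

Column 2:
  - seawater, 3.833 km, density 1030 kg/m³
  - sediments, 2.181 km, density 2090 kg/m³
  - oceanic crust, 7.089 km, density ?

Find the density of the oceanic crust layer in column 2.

Take the compensation level at the base of the deeper column (depth z_c below the surface of column 1) and equate Σ ρ_i t_i down to z_c; mantle fills any gap and the z_c terms cancel.
Column 1: 18.25×2780 + 13.32×2860 + (z_c − 31.57)×3300
Column 2: 0.5495×0 + 3.833×1030 + 2.181×2090 + 7.089×ρ + (z_c − 0.5495 − 13.103)×3300
The z_c×3300 term appears on both sides and cancels. Collect the known terms of each column as K = Σ(ρt)_known − 3300 × (depth of known layers): K_1 = 88830.2 − 3300×31.57 = −15350.8; K_2 = 8506.28 − 3300×(0.5495 + 13.103) = −36546.97.
Balance: K_1 = K_2 + 7.089×ρ, so ρ = (K_1 − K_2)/7.089 = 21196.2/7.089 = 2990 kg/m³.

2990 kg/m³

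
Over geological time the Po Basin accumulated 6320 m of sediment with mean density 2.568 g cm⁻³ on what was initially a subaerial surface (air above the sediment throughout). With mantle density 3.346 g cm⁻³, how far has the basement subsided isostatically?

Subaerial load: s = t ρ_sed / ρ_m = 6320 m × 2.568/3.346 = 4850 m.

4850 m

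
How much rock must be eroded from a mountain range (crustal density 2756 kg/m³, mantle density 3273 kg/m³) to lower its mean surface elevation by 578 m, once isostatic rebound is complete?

3660 m

Net drop Δ = e − u = e − e ρ_c/ρ_m = e (ρ_m − ρ_c)/ρ_m.
e = Δ ρ_m/(ρ_m − ρ_c) = 578 m × 3273/517 = 3660 m.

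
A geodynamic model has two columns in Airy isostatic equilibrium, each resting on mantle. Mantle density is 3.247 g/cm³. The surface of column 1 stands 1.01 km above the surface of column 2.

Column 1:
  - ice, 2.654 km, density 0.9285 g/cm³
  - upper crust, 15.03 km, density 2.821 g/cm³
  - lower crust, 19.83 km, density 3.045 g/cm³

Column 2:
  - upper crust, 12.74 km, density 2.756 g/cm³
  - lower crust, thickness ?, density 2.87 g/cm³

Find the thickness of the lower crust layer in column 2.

Take the compensation level at the base of the deeper column (depth z_c below the surface of column 1) and equate Σ ρ_i t_i down to z_c; mantle fills any gap and the z_c terms cancel.
Column 1: 2.654×0.9285 + 15.03×2.821 + 19.83×3.045 + (z_c − 37.514)×3.247
Column 2: 1.01×0 + 12.74×2.756 + x×2.87 + (z_c − 1.01 − 12.74 − x)×3.247
The z_c×3.247 term appears on both sides and cancels. Collect the known terms of each column as K = Σ(ρt)_known − 3.247 × (depth of known layers): K_1 = 105.246219 − 3.247×37.514 = −16.561739; K_2 = 35.11144 − 3.247×(1.01 + 12.74) = −9.53481.
Balance: K_1 = K_2 − x×(3.247 − 2.87), so x = (K_2 − K_1)/(3.247 − 2.87) = 7.02693/0.377 = 18.6 km.

18.6 km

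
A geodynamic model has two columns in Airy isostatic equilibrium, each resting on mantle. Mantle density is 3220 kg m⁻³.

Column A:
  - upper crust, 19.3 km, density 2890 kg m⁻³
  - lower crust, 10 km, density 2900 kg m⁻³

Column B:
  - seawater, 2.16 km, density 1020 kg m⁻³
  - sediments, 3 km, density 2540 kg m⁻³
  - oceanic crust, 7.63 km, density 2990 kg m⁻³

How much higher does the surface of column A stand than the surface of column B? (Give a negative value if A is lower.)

For any compensation level in the mantle, the mantle terms cancel and isostasy reduces to e = (Σt_A − Σt_B) − (Σ(ρt)_A − Σ(ρt)_B) / ρ_m.
Σt_A = 29.3 km; Σt_B = 12.79 km; Σ(ρt)_A = 84777; Σ(ρt)_B = 32636.9 (in km·kg m⁻³).
e = (29.3 − 12.79) − (84777 − 32636.9) / 3220 = 0.317 km.

0.317 km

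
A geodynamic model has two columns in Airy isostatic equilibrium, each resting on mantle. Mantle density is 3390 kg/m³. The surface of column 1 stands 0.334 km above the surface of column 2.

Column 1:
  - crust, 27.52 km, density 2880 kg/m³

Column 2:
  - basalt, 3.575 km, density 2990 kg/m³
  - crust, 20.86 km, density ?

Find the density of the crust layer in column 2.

Take the compensation level at the base of the deeper column (depth z_c below the surface of column 1) and equate Σ ρ_i t_i down to z_c; mantle fills any gap and the z_c terms cancel.
Column 1: 27.52×2880 + (z_c − 27.52)×3390
Column 2: 0.334×0 + 3.575×2990 + 20.86×ρ + (z_c − 0.334 − 24.435)×3390
The z_c×3390 term appears on both sides and cancels. Collect the known terms of each column as K = Σ(ρt)_known − 3390 × (depth of known layers): K_1 = 79257.6 − 3390×27.52 = −14035.2; K_2 = 10689.25 − 3390×(0.334 + 24.435) = −73277.66.
Balance: K_1 = K_2 + 20.86×ρ, so ρ = (K_1 − K_2)/20.86 = 59242.5/20.86 = 2840 kg/m³.

2840 kg/m³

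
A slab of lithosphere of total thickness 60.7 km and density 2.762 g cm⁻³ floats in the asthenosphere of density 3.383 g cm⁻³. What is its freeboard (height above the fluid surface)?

11.1 km

Floating equilibrium: submerged depth d = t ρ_obj/ρ_fluid = 60.7 km × 2.762/3.383 = 49.56 km.
Freeboard = t − d = 60.7 km − 49.56 km = 11.1 km.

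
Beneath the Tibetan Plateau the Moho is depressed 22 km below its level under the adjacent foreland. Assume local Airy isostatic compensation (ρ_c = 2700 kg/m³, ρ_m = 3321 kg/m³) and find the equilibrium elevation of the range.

5.06 km

In Airy isostatic equilibrium: ρ_c h = (ρ_m − ρ_c) r.
h = r (ρ_m − ρ_c) / ρ_c = 22 km × (3321 − 2700) / 2700 = 5.06 km.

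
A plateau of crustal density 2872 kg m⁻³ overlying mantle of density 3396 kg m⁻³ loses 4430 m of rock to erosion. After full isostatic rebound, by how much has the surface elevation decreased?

Rebound u = e ρ_c/ρ_m = 4430 m × 2872/3396 = 3746 m.
Net surface drop = e − u = 4430 m − 3746 m = e (ρ_m − ρ_c)/ρ_m = 684 m.

684 m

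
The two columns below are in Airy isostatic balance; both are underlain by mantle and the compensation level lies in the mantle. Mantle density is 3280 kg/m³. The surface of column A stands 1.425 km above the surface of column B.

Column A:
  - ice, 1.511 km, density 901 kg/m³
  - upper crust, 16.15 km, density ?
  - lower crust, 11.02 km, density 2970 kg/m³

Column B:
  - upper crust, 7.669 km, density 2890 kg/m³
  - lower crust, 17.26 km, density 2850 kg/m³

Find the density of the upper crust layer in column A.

2780 kg/m³

Take the compensation level at the base of the deeper column (depth z_c below the surface of column A) and equate Σ ρ_i t_i down to z_c; mantle fills any gap and the z_c terms cancel.
Column A: 1.511×901 + 16.15×ρ + 11.02×2970 + (z_c − 28.681)×3280
Column B: 1.425×0 + 7.669×2890 + 17.26×2850 + (z_c − 1.425 − 24.929)×3280
The z_c×3280 term appears on both sides and cancels. Collect the known terms of each column as K = Σ(ρt)_known − 3280 × (depth of known layers): K_A = 34090.811 − 3280×28.681 = −59982.869; K_B = 71354.41 − 3280×(1.425 + 24.929) = −15086.71.
Balance: K_A + 16.15×ρ = K_B, so ρ = (K_B − K_A)/16.15 = 44896.2/16.15 = 2780 kg/m³.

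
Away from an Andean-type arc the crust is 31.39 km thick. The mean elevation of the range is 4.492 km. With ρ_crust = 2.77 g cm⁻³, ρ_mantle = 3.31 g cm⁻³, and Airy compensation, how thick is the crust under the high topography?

58.9 km

Root depth r = h ρ_c / (ρ_m − ρ_c) = 4.492 km × 2.77 / 0.54 = 23.04 km.
Total thickness = T + h + r = 31.39 km + 4.492 km + 23.04 km = 58.9 km.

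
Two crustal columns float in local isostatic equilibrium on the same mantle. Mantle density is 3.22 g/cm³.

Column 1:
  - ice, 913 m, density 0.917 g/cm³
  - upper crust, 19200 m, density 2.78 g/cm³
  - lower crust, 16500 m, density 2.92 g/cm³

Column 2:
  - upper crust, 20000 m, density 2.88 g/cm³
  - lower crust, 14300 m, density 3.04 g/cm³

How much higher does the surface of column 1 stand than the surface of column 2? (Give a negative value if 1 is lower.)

1900 m

For any compensation level in the mantle, the mantle terms cancel and isostasy reduces to e = (Σt_1 − Σt_2) − (Σ(ρt)_1 − Σ(ρt)_2) / ρ_m.
Σt_1 = 36613 m; Σt_2 = 34300 m; Σ(ρt)_1 = 102393.221; Σ(ρt)_2 = 101072 (in m·g/cm³).
e = (36613 − 34300) − (102393.221 − 101072) / 3.22 = 1900 m.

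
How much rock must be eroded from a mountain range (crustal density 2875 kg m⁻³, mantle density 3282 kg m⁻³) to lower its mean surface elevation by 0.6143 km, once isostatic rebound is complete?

Net drop Δ = e − u = e − e ρ_c/ρ_m = e (ρ_m − ρ_c)/ρ_m.
e = Δ ρ_m/(ρ_m − ρ_c) = 0.6143 km × 3282/407 = 4.95 km.

4.95 km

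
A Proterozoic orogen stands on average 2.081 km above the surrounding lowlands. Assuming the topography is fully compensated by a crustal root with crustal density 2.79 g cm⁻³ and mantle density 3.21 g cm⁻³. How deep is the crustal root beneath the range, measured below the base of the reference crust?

By Archimedes' principle applied to the lithosphere: the weight of the topography is balanced by the buoyancy of the root, ρ_c h = (ρ_m − ρ_c) r.
r = h · ρ_c / (ρ_m − ρ_c) = 2.081 km × 2.79 / (3.21 − 2.79) = 13.8 km.

13.8 km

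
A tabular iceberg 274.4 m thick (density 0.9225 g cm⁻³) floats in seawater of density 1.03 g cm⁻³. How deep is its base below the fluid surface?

Draft d = t ρ_obj/ρ_fluid = 274.4 m × 0.9225/1.03 = 246 m.

246 m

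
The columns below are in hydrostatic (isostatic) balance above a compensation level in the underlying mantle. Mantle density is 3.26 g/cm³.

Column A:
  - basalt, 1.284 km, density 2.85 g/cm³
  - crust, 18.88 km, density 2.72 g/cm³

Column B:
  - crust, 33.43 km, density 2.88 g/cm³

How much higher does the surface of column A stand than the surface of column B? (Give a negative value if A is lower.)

−0.608 km

For any compensation level in the mantle, the mantle terms cancel and isostasy reduces to e = (Σt_A − Σt_B) − (Σ(ρt)_A − Σ(ρt)_B) / ρ_m.
Σt_A = 20.164 km; Σt_B = 33.43 km; Σ(ρt)_A = 55.013; Σ(ρt)_B = 96.2784 (in km·g/cm³).
e = (20.164 − 33.43) − (55.013 − 96.2784) / 3.26 = −0.608 km.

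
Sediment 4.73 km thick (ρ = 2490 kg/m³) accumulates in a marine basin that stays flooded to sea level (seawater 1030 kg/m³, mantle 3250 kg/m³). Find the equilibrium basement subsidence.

Submarine loading: the sediment displaces seawater, and the subsidence is in turn flooded, so s (ρ_m − ρ_w) = t (ρ_sed − ρ_w).
s = 4.73 km × (2490 − 1030) / (3250 − 1030) = 3.11 km.

3.11 km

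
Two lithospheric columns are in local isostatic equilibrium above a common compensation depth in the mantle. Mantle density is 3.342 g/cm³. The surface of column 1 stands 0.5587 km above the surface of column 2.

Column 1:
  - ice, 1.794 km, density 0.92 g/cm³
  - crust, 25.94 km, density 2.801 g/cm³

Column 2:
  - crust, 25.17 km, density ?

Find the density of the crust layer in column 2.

2.69 g/cm³

Take the compensation level at the base of the deeper column (depth z_c below the surface of column 1) and equate Σ ρ_i t_i down to z_c; mantle fills any gap and the z_c terms cancel.
Column 1: 1.794×0.92 + 25.94×2.801 + (z_c − 27.734)×3.342
Column 2: 0.5587×0 + 25.17×ρ + (z_c − 0.5587 − 25.17)×3.342
The z_c×3.342 term appears on both sides and cancels. Collect the known terms of each column as K = Σ(ρt)_known − 3.342 × (depth of known layers): K_1 = 74.30842 − 3.342×27.734 = −18.378608; K_2 = 0 − 3.342×(0.5587 + 25.17) = −85.9853154.
Balance: K_1 = K_2 + 25.17×ρ, so ρ = (K_1 − K_2)/25.17 = 67.6067/25.17 = 2.69 g/cm³.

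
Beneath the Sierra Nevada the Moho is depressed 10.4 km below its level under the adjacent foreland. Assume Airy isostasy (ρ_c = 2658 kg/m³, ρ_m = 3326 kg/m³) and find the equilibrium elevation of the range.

2.61 km

By Archimedes' principle applied to the lithosphere: ρ_c h = (ρ_m − ρ_c) r.
h = r (ρ_m − ρ_c) / ρ_c = 10.4 km × (3326 − 2658) / 2658 = 2.61 km.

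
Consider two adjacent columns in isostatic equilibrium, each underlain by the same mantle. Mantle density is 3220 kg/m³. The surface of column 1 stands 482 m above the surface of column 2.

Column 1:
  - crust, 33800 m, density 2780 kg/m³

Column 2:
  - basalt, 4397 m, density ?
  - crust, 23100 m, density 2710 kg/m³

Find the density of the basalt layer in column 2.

2870 kg/m³

Take the compensation level at the base of the deeper column (depth z_c below the surface of column 1) and equate Σ ρ_i t_i down to z_c; mantle fills any gap and the z_c terms cancel.
Column 1: 33800×2780 + (z_c − 33800)×3220
Column 2: 482×0 + 4397×ρ + 23100×2710 + (z_c − 482 − 27497)×3220
The z_c×3220 term appears on both sides and cancels. Collect the known terms of each column as K = Σ(ρt)_known − 3220 × (depth of known layers): K_1 = 93964000 − 3220×33800 = −14872000; K_2 = 62601000 − 3220×(482 + 27497) = −27491380.
Balance: K_1 = K_2 + 4397×ρ, so ρ = (K_1 − K_2)/4397 = 12619400/4397 = 2870 kg/m³.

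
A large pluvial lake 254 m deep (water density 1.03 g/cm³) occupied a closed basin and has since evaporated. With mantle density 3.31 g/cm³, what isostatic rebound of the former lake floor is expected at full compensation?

u = d ρ_w/ρ_m = 254 m × 1.03/3.31 = 79 m.

79 m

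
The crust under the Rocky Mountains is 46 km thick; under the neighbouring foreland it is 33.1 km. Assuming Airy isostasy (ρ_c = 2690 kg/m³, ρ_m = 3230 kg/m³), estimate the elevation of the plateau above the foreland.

2.16 km

Excess crust Δ = 46 km − 33.1 km = 12.9 km, split between elevation h and root r with h + r = Δ.
Airy balance ρ_c h = (ρ_m − ρ_c) r gives r = h ρ_c/(ρ_m − ρ_c), so h (1 + ρ_c/(ρ_m − ρ_c)) = Δ, i.e. h = Δ (ρ_m − ρ_c)/ρ_m.
h = 12.9 km × 540/3230 = 2.16 km.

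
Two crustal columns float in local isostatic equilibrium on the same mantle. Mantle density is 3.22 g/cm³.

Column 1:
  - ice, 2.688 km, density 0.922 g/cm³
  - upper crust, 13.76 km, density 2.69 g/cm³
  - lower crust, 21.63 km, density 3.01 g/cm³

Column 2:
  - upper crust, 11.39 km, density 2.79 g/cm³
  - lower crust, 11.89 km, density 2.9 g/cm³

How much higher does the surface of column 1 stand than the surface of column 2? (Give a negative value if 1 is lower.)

For any compensation level in the mantle, the mantle terms cancel and isostasy reduces to e = (Σt_1 − Σt_2) − (Σ(ρt)_1 − Σ(ρt)_2) / ρ_m.
Σt_1 = 38.078 km; Σt_2 = 23.28 km; Σ(ρt)_1 = 104.599036; Σ(ρt)_2 = 66.2591 (in km·g/cm³).
e = (38.078 − 23.28) − (104.599036 − 66.2591) / 3.22 = 2.89 km.

2.89 km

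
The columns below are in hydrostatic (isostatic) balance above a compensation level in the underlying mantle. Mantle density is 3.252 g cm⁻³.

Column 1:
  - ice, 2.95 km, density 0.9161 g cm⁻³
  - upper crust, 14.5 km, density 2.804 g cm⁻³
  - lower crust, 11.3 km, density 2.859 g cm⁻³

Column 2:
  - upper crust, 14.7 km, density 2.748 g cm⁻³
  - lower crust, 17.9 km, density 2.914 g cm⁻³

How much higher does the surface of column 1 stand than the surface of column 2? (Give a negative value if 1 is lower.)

1.34 km

For any compensation level in the mantle, the mantle terms cancel and isostasy reduces to e = (Σt_1 − Σt_2) − (Σ(ρt)_1 − Σ(ρt)_2) / ρ_m.
Σt_1 = 28.75 km; Σt_2 = 32.6 km; Σ(ρt)_1 = 75.667195; Σ(ρt)_2 = 92.5562 (in km·g cm⁻³).
e = (28.75 − 32.6) − (75.667195 − 92.5562) / 3.252 = 1.34 km.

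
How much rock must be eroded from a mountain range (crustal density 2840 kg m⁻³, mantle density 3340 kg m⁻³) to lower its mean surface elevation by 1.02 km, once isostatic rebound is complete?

Net drop Δ = e − u = e − e ρ_c/ρ_m = e (ρ_m − ρ_c)/ρ_m.
e = Δ ρ_m/(ρ_m − ρ_c) = 1.02 km × 3340/500 = 6.81 km.

6.81 km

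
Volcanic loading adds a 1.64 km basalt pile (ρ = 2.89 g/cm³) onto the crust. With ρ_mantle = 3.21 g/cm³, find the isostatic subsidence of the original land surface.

1.48 km

Subaerial loading: s = t ρ_load / ρ_m.
s = 1.64 km × 2.89/3.21 = 1.48 km.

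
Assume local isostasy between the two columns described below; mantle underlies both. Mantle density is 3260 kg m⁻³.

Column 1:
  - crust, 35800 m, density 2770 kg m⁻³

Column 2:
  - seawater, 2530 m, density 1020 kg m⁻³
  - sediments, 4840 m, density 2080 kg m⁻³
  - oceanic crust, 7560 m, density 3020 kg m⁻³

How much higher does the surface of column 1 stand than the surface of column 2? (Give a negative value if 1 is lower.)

For any compensation level in the mantle, the mantle terms cancel and isostasy reduces to e = (Σt_1 − Σt_2) − (Σ(ρt)_1 − Σ(ρt)_2) / ρ_m.
Σt_1 = 35800 m; Σt_2 = 14930 m; Σ(ρt)_1 = 99166000; Σ(ρt)_2 = 35479000 (in m·kg m⁻³).
e = (35800 − 14930) − (99166000 − 35479000) / 3260 = 1330 m.

1330 m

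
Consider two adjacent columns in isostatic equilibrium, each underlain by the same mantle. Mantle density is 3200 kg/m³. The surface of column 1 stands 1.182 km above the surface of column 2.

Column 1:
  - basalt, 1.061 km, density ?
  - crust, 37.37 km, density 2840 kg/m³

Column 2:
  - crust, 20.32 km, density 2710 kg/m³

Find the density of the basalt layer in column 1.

Take the compensation level at the base of the deeper column (depth z_c below the surface of column 1) and equate Σ ρ_i t_i down to z_c; mantle fills any gap and the z_c terms cancel.
Column 1: 1.061×ρ + 37.37×2840 + (z_c − 38.431)×3200
Column 2: 1.182×0 + 20.32×2710 + (z_c − 1.182 − 20.32)×3200
The z_c×3200 term appears on both sides and cancels. Collect the known terms of each column as K = Σ(ρt)_known − 3200 × (depth of known layers): K_1 = 106130.8 − 3200×38.431 = −16848.4; K_2 = 55067.2 − 3200×(1.182 + 20.32) = −13739.2.
Balance: K_1 + 1.061×ρ = K_2, so ρ = (K_2 − K_1)/1.061 = 3109.2/1.061 = 2930 kg/m³.

2930 kg/m³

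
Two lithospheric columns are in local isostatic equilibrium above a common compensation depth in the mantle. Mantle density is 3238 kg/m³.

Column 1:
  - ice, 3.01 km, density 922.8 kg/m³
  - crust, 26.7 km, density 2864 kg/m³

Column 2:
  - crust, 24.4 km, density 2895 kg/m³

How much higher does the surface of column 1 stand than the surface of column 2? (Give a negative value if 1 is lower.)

For any compensation level in the mantle, the mantle terms cancel and isostasy reduces to e = (Σt_1 − Σt_2) − (Σ(ρt)_1 − Σ(ρt)_2) / ρ_m.
Σt_1 = 29.71 km; Σt_2 = 24.4 km; Σ(ρt)_1 = 79246.428; Σ(ρt)_2 = 70638 (in km·kg/m³).
e = (29.71 − 24.4) − (79246.428 − 70638) / 3238 = 2.65 km.

2.65 km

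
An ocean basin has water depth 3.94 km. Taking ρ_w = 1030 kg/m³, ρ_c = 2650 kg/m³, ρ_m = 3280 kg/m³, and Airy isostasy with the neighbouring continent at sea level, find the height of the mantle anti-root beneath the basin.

10.1 km

Balancing pressure at the compensation depth: replacing crust with seawater at the top is compensated by replacing crust with mantle at the base: d (ρ_c − ρ_w) = a (ρ_m − ρ_c).
a = d (ρ_c − ρ_w)/(ρ_m − ρ_c) = 3.94 km × 1620/630 = 10.1 km.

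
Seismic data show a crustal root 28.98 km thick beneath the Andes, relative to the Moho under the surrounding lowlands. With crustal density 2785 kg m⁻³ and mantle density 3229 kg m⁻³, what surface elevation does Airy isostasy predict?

By Archimedes' principle applied to the lithosphere: ρ_c h = (ρ_m − ρ_c) r.
h = r (ρ_m − ρ_c) / ρ_c = 28.98 km × (3229 − 2785) / 2785 = 4.62 km.

4.62 km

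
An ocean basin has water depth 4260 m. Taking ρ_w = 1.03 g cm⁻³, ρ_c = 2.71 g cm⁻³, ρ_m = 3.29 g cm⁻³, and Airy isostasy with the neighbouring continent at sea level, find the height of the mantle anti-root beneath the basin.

12300 m

Isostatic balance requires: replacing crust with seawater at the top is compensated by replacing crust with mantle at the base: d (ρ_c − ρ_w) = a (ρ_m − ρ_c).
a = d (ρ_c − ρ_w)/(ρ_m − ρ_c) = 4260 m × 1.68/0.58 = 12300 m.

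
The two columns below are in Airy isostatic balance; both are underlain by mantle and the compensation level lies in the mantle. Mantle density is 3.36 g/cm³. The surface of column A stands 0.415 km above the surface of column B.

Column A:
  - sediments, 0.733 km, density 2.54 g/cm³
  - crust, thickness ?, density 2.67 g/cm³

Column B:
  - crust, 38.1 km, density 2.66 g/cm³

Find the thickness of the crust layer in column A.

39.8 km

Take the compensation level at the base of the deeper column (depth z_c below the surface of column A) and equate Σ ρ_i t_i down to z_c; mantle fills any gap and the z_c terms cancel.
Column A: 0.733×2.54 + x×2.67 + (z_c − 0.733 − x)×3.36
Column B: 0.415×0 + 38.1×2.66 + (z_c − 0.415 − 38.1)×3.36
The z_c×3.36 term appears on both sides and cancels. Collect the known terms of each column as K = Σ(ρt)_known − 3.36 × (depth of known layers): K_A = 1.86182 − 3.36×0.733 = −0.60106; K_B = 101.346 − 3.36×(0.415 + 38.1) = −28.0644.
Balance: K_A − x×(3.36 − 2.67) = K_B, so x = (K_A − K_B)/(3.36 − 2.67) = 27.4633/0.69 = 39.8 km.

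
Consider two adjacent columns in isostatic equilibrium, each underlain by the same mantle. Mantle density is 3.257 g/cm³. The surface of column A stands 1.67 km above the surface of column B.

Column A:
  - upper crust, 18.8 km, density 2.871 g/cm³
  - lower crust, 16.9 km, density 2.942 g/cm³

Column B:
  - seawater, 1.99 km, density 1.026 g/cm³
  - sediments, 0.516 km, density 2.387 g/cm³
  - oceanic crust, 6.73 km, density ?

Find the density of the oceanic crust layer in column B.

2.92 g/cm³

Take the compensation level at the base of the deeper column (depth z_c below the surface of column A) and equate Σ ρ_i t_i down to z_c; mantle fills any gap and the z_c terms cancel.
Column A: 18.8×2.871 + 16.9×2.942 + (z_c − 35.7)×3.257
Column B: 1.67×0 + 1.99×1.026 + 0.516×2.387 + 6.73×ρ + (z_c − 1.67 − 9.236)×3.257
The z_c×3.257 term appears on both sides and cancels. Collect the known terms of each column as K = Σ(ρt)_known − 3.257 × (depth of known layers): K_A = 103.6946 − 3.257×35.7 = −12.5803; K_B = 3.273432 − 3.257×(1.67 + 9.236) = −32.24741.
Balance: K_A = K_B + 6.73×ρ, so ρ = (K_A − K_B)/6.73 = 19.6671/6.73 = 2.92 g/cm³.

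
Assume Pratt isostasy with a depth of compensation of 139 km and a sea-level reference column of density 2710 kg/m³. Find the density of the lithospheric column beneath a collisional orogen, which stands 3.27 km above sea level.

2650 kg/m³

Pratt balance: ρ_ref D = ρ (D + h).
ρ = ρ_ref D/(D + h) = 2710 × 139 km/(139 km + 3.27 km) = 2650 kg/m³.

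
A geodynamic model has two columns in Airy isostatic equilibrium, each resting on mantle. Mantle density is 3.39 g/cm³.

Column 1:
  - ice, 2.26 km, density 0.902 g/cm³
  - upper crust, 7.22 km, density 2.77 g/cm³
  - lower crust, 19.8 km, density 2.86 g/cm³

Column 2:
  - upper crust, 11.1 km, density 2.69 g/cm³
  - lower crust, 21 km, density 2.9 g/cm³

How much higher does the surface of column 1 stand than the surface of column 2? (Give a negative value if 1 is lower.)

For any compensation level in the mantle, the mantle terms cancel and isostasy reduces to e = (Σt_1 − Σt_2) − (Σ(ρt)_1 − Σ(ρt)_2) / ρ_m.
Σt_1 = 29.28 km; Σt_2 = 32.1 km; Σ(ρt)_1 = 78.66592; Σ(ρt)_2 = 90.759 (in km·g/cm³).
e = (29.28 − 32.1) − (78.66592 − 90.759) / 3.39 = 0.747 km.

0.747 km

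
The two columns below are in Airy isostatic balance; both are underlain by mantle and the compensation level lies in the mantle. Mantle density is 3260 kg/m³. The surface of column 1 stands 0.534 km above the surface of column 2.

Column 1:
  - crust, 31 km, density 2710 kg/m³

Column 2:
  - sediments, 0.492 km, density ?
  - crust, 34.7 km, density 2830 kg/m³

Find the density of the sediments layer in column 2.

Take the compensation level at the base of the deeper column (depth z_c below the surface of column 1) and equate Σ ρ_i t_i down to z_c; mantle fills any gap and the z_c terms cancel.
Column 1: 31×2710 + (z_c − 31)×3260
Column 2: 0.534×0 + 0.492×ρ + 34.7×2830 + (z_c − 0.534 − 35.192)×3260
The z_c×3260 term appears on both sides and cancels. Collect the known terms of each column as K = Σ(ρt)_known − 3260 × (depth of known layers): K_1 = 84010 − 3260×31 = −17050; K_2 = 98201 − 3260×(0.534 + 35.192) = −18265.76.
Balance: K_1 = K_2 + 0.492×ρ, so ρ = (K_1 − K_2)/0.492 = 1215.76/0.492 = 2470 kg/m³.

2470 kg/m³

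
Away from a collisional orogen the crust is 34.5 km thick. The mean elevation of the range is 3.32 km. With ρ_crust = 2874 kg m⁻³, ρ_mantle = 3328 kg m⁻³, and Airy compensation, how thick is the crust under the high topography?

Root depth r = h ρ_c / (ρ_m − ρ_c) = 3.32 km × 2874 / 454 = 21.02 km.
Total thickness = T + h + r = 34.5 km + 3.32 km + 21.02 km = 58.8 km.

58.8 km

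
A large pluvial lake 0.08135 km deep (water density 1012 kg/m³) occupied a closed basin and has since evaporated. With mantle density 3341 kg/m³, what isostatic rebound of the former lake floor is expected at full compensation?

u = d ρ_w/ρ_m = 0.08135 km × 1012/3341 = 0.0246 km.

0.0246 km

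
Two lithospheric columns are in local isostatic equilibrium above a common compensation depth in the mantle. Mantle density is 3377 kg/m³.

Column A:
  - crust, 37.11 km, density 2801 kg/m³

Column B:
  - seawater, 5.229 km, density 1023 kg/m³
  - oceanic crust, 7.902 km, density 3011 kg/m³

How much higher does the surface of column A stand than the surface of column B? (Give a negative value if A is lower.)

1.83 km

For any compensation level in the mantle, the mantle terms cancel and isostasy reduces to e = (Σt_A − Σt_B) − (Σ(ρt)_A − Σ(ρt)_B) / ρ_m.
Σt_A = 37.11 km; Σt_B = 13.131 km; Σ(ρt)_A = 103945.11; Σ(ρt)_B = 29142.189 (in km·kg/m³).
e = (37.11 − 13.131) − (103945.11 − 29142.189) / 3377 = 1.83 km.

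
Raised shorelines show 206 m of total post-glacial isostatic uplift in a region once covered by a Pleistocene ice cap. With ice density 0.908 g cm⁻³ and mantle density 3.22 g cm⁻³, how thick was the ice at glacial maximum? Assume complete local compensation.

u = t ρ_ice/ρ_m → t = u ρ_m/ρ_ice = 206 m × 3.22/0.908 = 731 m.

731 m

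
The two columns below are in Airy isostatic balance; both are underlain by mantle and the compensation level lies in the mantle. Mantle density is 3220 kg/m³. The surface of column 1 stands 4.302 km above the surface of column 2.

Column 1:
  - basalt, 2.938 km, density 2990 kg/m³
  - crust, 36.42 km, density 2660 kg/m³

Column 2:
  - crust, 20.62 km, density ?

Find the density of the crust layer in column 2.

2870 kg/m³

Take the compensation level at the base of the deeper column (depth z_c below the surface of column 1) and equate Σ ρ_i t_i down to z_c; mantle fills any gap and the z_c terms cancel.
Column 1: 2.938×2990 + 36.42×2660 + (z_c − 39.358)×3220
Column 2: 4.302×0 + 20.62×ρ + (z_c − 4.302 − 20.62)×3220
The z_c×3220 term appears on both sides and cancels. Collect the known terms of each column as K = Σ(ρt)_known − 3220 × (depth of known layers): K_1 = 105661.82 − 3220×39.358 = −21070.94; K_2 = 0 − 3220×(4.302 + 20.62) = −80248.84.
Balance: K_1 = K_2 + 20.62×ρ, so ρ = (K_1 − K_2)/20.62 = 59177.9/20.62 = 2870 kg/m³.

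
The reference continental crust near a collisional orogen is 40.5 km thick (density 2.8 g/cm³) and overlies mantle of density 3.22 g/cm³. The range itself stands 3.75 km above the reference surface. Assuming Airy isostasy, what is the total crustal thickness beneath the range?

69.2 km

Root depth r = h ρ_c / (ρ_m − ρ_c) = 3.75 km × 2.8 / 0.42 = 25 km.
Total thickness = T + h + r = 40.5 km + 3.75 km + 25 km = 69.2 km.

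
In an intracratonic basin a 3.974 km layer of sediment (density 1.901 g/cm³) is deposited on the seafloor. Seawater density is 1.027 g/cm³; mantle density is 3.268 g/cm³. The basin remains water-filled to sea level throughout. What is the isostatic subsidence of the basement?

1.55 km

Submarine loading: the sediment displaces seawater, and the subsidence is in turn flooded, so s (ρ_m − ρ_w) = t (ρ_sed − ρ_w).
s = 3.974 km × (1.901 − 1.027) / (3.268 − 1.027) = 1.55 km.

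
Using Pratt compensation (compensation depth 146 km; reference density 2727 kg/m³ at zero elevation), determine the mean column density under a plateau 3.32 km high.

Pratt balance: ρ_ref D = ρ (D + h).
ρ = ρ_ref D/(D + h) = 2727 × 146 km/(146 km + 3.32 km) = 2670 kg/m³.

2670 kg/m³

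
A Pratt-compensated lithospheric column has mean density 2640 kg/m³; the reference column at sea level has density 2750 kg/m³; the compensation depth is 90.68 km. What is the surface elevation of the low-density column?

ρ_ref D = ρ (D + h) → h = D (ρ_ref − ρ)/ρ.
h = 90.68 km × (2750 − 2640)/2640 = 3.78 km.

3.78 km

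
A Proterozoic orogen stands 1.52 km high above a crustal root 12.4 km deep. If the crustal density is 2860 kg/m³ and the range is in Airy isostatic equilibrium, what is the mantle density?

3210 kg/m³

Airy balance: ρ_c h = (ρ_m − ρ_c) r → ρ_m = ρ_c (1 + h/r).
ρ_m = 2860 × (1 + 1.52 km/12.4 km) = 3210 kg/m³.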